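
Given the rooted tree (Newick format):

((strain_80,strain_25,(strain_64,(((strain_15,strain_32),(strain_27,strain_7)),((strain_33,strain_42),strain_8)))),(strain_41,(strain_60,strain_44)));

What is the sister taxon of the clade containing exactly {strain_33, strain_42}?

strain_8

The clade containing exactly {strain_33, strain_42} attaches to the tree at the node subtending ((strain_33,strain_42),strain_8).
The other lineage descending from that same node — the sister group — is the single tip strain_8.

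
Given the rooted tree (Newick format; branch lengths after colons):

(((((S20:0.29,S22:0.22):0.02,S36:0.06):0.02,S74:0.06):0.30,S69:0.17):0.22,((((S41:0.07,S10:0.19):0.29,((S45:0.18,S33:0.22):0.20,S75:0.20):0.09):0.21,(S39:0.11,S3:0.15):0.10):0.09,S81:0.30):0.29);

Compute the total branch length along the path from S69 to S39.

0.98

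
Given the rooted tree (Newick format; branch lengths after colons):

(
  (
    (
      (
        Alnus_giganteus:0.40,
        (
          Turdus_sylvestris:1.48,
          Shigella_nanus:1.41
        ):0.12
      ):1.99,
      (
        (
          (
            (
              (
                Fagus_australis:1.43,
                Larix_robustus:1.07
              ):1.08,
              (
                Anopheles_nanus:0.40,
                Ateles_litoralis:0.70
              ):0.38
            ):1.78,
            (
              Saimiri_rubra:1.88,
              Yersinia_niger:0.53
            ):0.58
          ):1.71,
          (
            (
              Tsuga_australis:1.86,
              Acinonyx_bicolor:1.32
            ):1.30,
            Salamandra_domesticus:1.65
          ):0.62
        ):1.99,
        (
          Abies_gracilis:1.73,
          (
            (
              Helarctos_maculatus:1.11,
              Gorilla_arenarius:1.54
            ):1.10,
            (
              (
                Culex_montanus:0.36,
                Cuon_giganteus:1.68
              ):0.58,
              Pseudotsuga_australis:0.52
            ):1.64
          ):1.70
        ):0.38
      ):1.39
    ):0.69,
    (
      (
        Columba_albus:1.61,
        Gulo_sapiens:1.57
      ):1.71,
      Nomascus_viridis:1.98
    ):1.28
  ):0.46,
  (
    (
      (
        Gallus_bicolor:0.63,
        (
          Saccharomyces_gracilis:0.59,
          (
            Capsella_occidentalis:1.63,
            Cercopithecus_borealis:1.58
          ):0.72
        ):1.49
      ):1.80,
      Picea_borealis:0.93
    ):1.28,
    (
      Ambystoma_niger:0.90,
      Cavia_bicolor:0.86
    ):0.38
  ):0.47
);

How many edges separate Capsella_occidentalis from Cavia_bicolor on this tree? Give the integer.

The MRCA of Capsella_occidentalis and Cavia_bicolor is the node subtending (((Gallus_bicolor,(Saccharomyces_gracilis,(Capsella_occidentalis,Cercopithecus_borealis))),Picea_borealis),(Ambystoma_niger,Cavia_bicolor)).
From Capsella_occidentalis up to that node: 5 branches. From Cavia_bicolor up to the same node: 2 branches. Total: 5 + 2 = 7.

7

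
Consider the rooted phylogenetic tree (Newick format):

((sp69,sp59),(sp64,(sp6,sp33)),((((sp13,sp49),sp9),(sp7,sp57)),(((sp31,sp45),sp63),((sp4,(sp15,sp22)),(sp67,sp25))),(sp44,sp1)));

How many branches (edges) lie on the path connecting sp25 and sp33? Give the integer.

8

The MRCA of sp25 and sp33 is the root of the tree.
From sp25 up to that node: 5 branches. From sp33 up to the same node: 3 branches. Total: 5 + 3 = 8.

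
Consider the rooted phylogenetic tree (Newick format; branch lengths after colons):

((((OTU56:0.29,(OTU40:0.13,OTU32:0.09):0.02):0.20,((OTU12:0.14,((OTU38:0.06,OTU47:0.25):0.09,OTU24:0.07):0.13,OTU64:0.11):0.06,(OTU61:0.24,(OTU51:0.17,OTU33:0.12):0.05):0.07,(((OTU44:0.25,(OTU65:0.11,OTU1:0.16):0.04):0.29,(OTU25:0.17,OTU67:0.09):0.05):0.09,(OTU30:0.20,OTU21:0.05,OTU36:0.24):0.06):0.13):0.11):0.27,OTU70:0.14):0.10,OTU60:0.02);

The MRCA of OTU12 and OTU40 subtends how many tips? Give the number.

The MRCA of OTU12 and OTU40 is the node subtending ((OTU56,(OTU40,OTU32)),((OTU12,((OTU38,OTU47),OTU24),OTU64),(OTU61,(OTU51,OTU33)),(((OTU44,(OTU65,OTU1)),(OTU25,OTU67)),(OTU30,OTU21,OTU36)))).
That clade contains 19 terminal taxa: OTU1, OTU12, OTU21, OTU24, OTU25, OTU30, OTU32, OTU33, OTU36, OTU38, OTU40, OTU44, OTU47, OTU51, OTU56, OTU61, OTU64, OTU65, OTU67.

19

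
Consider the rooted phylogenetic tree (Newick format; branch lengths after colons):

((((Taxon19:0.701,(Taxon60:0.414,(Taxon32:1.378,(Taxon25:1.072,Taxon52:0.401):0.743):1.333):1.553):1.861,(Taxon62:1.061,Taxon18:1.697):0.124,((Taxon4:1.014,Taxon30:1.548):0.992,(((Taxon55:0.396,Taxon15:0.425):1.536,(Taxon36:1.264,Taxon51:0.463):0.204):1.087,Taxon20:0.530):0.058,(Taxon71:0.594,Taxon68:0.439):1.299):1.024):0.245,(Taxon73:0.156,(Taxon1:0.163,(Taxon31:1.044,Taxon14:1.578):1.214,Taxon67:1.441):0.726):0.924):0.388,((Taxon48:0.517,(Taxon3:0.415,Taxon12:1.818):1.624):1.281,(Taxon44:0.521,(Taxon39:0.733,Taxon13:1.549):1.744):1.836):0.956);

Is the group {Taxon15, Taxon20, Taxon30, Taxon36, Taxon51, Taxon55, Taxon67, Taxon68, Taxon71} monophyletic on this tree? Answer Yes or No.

The MRCA of the listed taxa subtends (((Taxon19,(Taxon60,(Taxon32,(Taxon25,Taxon52)))),(Taxon62,Taxon18),((Taxon4,Taxon30),(((Taxon55,Taxon15),(Taxon36,Taxon51)),Taxon20),(Taxon71,Taxon68))),(Taxon73,(Taxon1,(Taxon31,Taxon14),Taxon67))).
That clade also contains Taxon1, Taxon14, Taxon18, Taxon19, Taxon25, Taxon31, Taxon32, Taxon4, Taxon52, Taxon60, Taxon62, Taxon73, which are not in the proposed group, so the group is not monophyletic.

No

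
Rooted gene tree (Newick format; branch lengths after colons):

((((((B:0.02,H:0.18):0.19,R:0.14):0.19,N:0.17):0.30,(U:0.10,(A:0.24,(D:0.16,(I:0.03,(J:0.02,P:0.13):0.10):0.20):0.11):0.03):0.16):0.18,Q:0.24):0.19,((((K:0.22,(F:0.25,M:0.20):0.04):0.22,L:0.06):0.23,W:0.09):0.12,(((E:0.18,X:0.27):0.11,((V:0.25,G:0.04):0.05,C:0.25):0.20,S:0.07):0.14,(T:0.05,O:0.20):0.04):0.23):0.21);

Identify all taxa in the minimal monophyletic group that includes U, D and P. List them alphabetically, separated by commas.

A, D, I, J, P, U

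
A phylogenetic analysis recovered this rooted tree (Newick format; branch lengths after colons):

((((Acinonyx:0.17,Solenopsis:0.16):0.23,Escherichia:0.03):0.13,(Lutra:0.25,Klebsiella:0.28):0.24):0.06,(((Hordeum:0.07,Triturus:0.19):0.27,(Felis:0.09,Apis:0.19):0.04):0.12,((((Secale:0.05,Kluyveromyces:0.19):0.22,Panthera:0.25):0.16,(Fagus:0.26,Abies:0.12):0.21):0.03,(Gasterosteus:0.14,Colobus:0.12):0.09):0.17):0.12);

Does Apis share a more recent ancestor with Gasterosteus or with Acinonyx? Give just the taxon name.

The MRCA of Apis and Gasterosteus subtends (((Hordeum,Triturus),(Felis,Apis)),((((Secale,Kluyveromyces),Panthera),(Fagus,Abies)),(Gasterosteus,Colobus))) (11 taxa).
The MRCA of Apis and Acinonyx is the root, subtending the entire tree (16 taxa).
The first is nested inside the second, so Apis shares a more recent common ancestor with Gasterosteus.

Gasterosteus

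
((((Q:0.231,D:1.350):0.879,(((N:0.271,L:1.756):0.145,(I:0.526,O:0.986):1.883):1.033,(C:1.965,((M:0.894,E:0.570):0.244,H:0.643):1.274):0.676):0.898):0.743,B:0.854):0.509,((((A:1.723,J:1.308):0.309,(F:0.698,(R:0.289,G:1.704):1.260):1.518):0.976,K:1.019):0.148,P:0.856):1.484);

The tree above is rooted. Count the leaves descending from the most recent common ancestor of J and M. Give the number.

18

The MRCA of J and M is the root, so the clade is the entire tree.
That clade contains 18 terminal taxa: A, B, C, D, E, F, G, H, I, J, K, L, M, N, O, P, Q, R.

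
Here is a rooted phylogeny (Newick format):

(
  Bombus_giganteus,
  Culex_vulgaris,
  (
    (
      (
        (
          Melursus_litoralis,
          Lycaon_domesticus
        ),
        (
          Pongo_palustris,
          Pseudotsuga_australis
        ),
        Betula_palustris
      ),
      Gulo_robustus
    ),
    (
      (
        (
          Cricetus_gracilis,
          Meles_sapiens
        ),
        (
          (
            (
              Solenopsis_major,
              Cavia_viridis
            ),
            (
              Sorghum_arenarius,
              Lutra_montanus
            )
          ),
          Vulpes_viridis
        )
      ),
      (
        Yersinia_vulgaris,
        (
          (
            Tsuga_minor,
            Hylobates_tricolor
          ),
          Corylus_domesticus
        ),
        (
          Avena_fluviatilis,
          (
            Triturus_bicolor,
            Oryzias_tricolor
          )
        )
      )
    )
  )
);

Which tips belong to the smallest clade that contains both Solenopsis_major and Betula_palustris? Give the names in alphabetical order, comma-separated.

Avena_fluviatilis, Betula_palustris, Cavia_viridis, Corylus_domesticus, Cricetus_gracilis, Gulo_robustus, Hylobates_tricolor, Lutra_montanus, Lycaon_domesticus, Meles_sapiens, Melursus_litoralis, Oryzias_tricolor, Pongo_palustris, Pseudotsuga_australis, Solenopsis_major, Sorghum_arenarius, Triturus_bicolor, Tsuga_minor, Vulpes_viridis, Yersinia_vulgaris

Tracing Solenopsis_major: it sits inside (Solenopsis_major,Cavia_viridis).
Tracing Betula_palustris: it sits inside ((Melursus_litoralis,Lycaon_domesticus),(Pongo_palustris,Pseudotsuga_australis),Betula_palustris).
The smallest clade enclosing both is ((((Melursus_litoralis,Lycaon_domesticus),(Pongo_palustris,Pseudotsuga_australis),Betula_palustris),Gulo_robustus),(((Cricetus_gracilis,Meles_sapiens),(((Solenopsis_major,Cavia_viridis),(Sorghum_arenarius,Lutra_montanus)),Vulpes_viridis)),(Yersinia_vulgaris,((Tsuga_minor,Hylobates_tricolor),Corylus_domesticus),(Avena_fluviatilis,(Triturus_bicolor,Oryzias_tricolor))))); the answer is its 20 terminal taxa in alphabetical order.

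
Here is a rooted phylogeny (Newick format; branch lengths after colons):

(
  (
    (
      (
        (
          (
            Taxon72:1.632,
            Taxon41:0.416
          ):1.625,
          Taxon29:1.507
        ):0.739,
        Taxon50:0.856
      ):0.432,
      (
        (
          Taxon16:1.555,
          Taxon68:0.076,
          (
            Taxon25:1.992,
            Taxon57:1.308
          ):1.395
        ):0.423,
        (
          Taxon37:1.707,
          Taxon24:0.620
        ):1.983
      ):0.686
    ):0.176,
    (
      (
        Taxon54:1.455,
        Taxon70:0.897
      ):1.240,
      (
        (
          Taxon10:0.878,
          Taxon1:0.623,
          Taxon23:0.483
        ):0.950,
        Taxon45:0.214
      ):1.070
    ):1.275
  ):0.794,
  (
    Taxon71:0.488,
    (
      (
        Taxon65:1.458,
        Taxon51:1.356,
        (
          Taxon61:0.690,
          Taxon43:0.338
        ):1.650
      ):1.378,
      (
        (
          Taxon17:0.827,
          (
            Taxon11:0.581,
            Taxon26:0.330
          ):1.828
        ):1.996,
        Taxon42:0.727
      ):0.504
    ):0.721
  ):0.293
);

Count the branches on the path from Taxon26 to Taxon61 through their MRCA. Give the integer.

7

The MRCA of Taxon26 and Taxon61 is the node subtending ((Taxon65,Taxon51,(Taxon61,Taxon43)),((Taxon17,(Taxon11,Taxon26)),Taxon42)).
From Taxon26 up to that node: 4 branches. From Taxon61 up to the same node: 3 branches. Total: 4 + 3 = 7.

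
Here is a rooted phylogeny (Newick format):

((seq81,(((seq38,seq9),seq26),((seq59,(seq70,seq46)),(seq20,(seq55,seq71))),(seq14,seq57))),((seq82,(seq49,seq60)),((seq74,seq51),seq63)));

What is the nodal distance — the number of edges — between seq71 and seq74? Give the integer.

10

The MRCA of seq71 and seq74 is the root of the tree.
From seq71 up to that node: 6 branches. From seq74 up to the same node: 4 branches. Total: 6 + 4 = 10.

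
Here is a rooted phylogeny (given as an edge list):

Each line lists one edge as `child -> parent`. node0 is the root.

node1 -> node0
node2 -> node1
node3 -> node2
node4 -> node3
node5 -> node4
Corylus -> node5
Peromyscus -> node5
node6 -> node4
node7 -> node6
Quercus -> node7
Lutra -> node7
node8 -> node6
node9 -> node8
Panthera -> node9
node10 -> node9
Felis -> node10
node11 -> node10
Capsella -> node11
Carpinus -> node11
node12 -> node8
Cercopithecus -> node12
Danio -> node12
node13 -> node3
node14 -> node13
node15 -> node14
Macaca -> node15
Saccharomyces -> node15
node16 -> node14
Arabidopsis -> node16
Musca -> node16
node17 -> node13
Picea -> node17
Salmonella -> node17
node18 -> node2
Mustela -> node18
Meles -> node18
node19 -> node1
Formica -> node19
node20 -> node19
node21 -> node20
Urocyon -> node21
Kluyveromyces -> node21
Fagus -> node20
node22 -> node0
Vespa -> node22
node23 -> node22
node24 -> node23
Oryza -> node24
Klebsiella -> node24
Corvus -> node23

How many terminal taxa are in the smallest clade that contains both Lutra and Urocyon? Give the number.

22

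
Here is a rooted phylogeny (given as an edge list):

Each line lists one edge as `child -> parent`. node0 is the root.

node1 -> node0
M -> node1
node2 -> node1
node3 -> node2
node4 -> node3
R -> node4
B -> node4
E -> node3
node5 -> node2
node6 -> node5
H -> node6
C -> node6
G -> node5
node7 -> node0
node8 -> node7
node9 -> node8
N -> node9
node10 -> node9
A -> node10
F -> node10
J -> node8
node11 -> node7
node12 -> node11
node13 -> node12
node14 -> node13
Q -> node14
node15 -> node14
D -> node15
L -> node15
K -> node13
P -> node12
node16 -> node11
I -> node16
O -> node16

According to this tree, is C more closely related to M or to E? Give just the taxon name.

E

The MRCA of C and E subtends (((R,B),E),((H,C),G)) (6 taxa).
The MRCA of C and M subtends (M,(((R,B),E),((H,C),G))) (7 taxa).
The first is nested inside the second, so C shares a more recent common ancestor with E.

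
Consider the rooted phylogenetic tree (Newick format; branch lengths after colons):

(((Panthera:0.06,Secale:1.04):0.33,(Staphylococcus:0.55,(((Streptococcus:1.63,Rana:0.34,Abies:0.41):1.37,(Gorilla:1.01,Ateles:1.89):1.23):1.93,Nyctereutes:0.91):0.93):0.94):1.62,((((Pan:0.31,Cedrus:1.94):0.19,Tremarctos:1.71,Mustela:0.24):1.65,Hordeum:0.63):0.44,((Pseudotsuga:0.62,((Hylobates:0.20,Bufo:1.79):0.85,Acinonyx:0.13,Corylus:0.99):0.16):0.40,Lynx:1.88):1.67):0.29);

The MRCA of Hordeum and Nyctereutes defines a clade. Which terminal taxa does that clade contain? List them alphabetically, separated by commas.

Abies, Acinonyx, Ateles, Bufo, Cedrus, Corylus, Gorilla, Hordeum, Hylobates, Lynx, Mustela, Nyctereutes, Pan, Panthera, Pseudotsuga, Rana, Secale, Staphylococcus, Streptococcus, Tremarctos

Tracing Hordeum: it sits inside (((Pan,Cedrus),Tremarctos,Mustela),Hordeum).
Tracing Nyctereutes: it sits inside (((Streptococcus,Rana,Abies),(Gorilla,Ateles)),Nyctereutes).
The smallest clade enclosing both is the whole tree (their MRCA is the root), so the answer is all 20 tips in alphabetical order.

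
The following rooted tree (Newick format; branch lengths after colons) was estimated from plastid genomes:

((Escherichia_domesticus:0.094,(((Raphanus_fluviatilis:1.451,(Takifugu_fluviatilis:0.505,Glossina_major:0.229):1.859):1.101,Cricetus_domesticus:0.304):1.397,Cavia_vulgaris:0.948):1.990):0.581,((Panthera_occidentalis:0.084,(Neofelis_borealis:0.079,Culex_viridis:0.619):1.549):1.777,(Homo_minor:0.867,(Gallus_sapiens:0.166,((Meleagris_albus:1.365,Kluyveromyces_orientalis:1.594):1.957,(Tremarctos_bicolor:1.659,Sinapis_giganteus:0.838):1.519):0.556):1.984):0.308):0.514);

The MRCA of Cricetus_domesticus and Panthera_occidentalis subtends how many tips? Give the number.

The MRCA of Cricetus_domesticus and Panthera_occidentalis is the root, so the clade is the entire tree.
That clade contains 15 terminal taxa: Cavia_vulgaris, Cricetus_domesticus, Culex_viridis, Escherichia_domesticus, Gallus_sapiens, Glossina_major, Homo_minor, Kluyveromyces_orientalis, Meleagris_albus, Neofelis_borealis, Panthera_occidentalis, Raphanus_fluviatilis, Sinapis_giganteus, Takifugu_fluviatilis, Tremarctos_bicolor.

15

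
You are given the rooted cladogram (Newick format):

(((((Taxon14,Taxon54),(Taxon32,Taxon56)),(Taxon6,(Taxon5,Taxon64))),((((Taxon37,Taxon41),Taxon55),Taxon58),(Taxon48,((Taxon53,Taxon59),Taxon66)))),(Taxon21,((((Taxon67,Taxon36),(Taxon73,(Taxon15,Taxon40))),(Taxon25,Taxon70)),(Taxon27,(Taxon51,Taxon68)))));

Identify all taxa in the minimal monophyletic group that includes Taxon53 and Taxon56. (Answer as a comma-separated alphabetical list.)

Taxon14, Taxon32, Taxon37, Taxon41, Taxon48, Taxon5, Taxon53, Taxon54, Taxon55, Taxon56, Taxon58, Taxon59, Taxon6, Taxon64, Taxon66

Tracing Taxon53: it sits inside (Taxon53,Taxon59).
Tracing Taxon56: it sits inside (Taxon32,Taxon56).
The smallest clade enclosing both is ((((Taxon14,Taxon54),(Taxon32,Taxon56)),(Taxon6,(Taxon5,Taxon64))),((((Taxon37,Taxon41),Taxon55),Taxon58),(Taxon48,((Taxon53,Taxon59),Taxon66)))); the answer is its 15 terminal taxa in alphabetical order.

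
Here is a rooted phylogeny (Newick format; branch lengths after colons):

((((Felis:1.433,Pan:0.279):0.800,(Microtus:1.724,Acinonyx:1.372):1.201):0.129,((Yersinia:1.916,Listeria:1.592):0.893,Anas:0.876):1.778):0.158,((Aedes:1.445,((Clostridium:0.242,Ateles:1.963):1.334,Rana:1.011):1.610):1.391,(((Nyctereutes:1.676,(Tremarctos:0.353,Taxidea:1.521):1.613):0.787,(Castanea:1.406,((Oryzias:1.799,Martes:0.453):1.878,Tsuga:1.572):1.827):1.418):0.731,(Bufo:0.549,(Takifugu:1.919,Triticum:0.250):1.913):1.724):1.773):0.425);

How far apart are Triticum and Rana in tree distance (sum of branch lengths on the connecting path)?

9.672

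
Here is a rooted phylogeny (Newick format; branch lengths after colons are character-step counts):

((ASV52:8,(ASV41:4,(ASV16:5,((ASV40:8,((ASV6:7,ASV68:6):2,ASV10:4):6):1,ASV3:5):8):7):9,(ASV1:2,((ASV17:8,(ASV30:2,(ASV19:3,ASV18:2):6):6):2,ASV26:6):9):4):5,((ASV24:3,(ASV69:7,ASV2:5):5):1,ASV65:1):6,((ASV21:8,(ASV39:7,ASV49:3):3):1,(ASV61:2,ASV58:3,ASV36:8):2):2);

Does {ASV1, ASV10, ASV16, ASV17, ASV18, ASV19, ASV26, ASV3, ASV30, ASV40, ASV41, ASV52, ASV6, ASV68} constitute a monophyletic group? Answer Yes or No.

Yes

The most recent common ancestor of these taxa subtends (ASV52,(ASV41,(ASV16,((ASV40,((ASV6,ASV68),ASV10)),ASV3))),(ASV1,((ASV17,(ASV30,(ASV19,ASV18))),ASV26))).
That clade has exactly 14 tips — every listed taxon and nothing else — so the group is monophyletic.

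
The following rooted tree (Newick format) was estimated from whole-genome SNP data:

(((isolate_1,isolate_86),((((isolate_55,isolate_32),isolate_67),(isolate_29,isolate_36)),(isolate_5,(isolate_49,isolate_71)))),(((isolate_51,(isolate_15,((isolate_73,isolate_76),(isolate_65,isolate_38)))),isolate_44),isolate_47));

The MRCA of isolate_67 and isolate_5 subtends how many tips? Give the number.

The MRCA of isolate_67 and isolate_5 is the node subtending ((((isolate_55,isolate_32),isolate_67),(isolate_29,isolate_36)),(isolate_5,(isolate_49,isolate_71))).
That clade contains 8 terminal taxa: isolate_29, isolate_32, isolate_36, isolate_49, isolate_5, isolate_55, isolate_67, isolate_71.

8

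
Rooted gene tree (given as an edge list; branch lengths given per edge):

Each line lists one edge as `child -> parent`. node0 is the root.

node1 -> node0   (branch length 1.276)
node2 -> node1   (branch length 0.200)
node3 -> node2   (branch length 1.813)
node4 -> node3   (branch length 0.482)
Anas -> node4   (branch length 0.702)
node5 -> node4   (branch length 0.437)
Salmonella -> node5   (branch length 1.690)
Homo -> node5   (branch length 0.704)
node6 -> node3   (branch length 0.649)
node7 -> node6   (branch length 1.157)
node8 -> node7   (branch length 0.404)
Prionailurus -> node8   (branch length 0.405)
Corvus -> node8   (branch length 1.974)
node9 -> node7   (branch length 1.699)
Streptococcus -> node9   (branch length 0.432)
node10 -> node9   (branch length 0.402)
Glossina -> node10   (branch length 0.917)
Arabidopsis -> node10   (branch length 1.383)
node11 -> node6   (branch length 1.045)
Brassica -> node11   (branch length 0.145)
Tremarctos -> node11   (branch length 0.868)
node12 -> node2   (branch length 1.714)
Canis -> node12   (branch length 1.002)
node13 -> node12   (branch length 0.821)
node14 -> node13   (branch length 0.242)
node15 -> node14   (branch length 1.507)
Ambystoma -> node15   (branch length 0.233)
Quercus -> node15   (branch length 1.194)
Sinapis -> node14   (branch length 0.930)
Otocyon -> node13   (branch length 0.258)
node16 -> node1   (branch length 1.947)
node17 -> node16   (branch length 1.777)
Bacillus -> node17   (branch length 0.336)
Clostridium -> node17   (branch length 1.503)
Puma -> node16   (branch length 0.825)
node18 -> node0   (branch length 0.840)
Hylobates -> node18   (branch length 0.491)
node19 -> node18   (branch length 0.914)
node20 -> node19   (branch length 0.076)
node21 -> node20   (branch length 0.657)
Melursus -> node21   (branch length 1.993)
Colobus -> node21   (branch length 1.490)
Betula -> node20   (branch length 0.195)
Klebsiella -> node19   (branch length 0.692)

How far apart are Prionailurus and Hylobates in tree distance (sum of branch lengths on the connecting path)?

The path runs Prionailurus → … → MRCA → … → Hylobates; the MRCA is the root of the tree.
Branch lengths along that path: 0.405 + 0.404 + 1.157 + 0.649 + 1.813 + 0.200 + 1.276 + 0.840 + 0.491 = 7.235.

7.235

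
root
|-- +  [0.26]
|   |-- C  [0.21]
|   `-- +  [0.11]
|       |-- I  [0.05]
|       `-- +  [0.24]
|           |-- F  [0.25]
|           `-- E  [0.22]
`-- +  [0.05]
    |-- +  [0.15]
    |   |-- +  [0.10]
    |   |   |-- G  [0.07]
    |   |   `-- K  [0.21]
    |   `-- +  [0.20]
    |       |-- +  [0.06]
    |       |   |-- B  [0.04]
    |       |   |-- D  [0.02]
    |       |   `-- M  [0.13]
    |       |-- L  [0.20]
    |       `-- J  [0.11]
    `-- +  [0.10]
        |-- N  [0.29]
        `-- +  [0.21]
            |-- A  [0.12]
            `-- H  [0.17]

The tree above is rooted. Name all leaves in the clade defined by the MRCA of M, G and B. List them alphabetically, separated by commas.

Tracing M: it sits inside (B,D,M).
Tracing G: it sits inside (G,K).
Tracing B: it sits inside (B,D,M).
The smallest clade enclosing all 3 is ((G,K),((B,D,M),L,J)); the answer is its 7 terminal taxa in alphabetical order.

B, D, G, J, K, L, M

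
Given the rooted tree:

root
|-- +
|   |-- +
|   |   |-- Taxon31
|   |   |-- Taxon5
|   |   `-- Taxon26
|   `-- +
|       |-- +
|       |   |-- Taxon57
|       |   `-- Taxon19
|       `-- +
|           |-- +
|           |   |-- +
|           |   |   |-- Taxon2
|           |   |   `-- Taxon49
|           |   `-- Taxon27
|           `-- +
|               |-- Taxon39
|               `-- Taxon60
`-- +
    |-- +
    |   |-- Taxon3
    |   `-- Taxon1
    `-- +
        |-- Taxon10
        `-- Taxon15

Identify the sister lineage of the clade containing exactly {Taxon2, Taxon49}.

The clade containing exactly {Taxon2, Taxon49} attaches to the tree at the node subtending ((Taxon2,Taxon49),Taxon27).
The other lineage descending from that same node — the sister group — is the single tip Taxon27.

Taxon27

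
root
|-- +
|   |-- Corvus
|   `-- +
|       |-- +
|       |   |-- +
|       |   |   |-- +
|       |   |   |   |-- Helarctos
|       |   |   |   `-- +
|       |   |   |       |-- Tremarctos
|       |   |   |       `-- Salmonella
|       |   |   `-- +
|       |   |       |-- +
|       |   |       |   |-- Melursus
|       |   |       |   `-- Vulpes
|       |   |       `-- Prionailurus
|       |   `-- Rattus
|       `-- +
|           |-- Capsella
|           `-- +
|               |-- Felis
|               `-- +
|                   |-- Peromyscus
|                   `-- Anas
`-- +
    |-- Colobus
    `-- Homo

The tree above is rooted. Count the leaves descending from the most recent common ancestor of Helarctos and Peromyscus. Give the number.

The MRCA of Helarctos and Peromyscus is the node subtending ((((Helarctos,(Tremarctos,Salmonella)),((Melursus,Vulpes),Prionailurus)),Rattus),(Capsella,(Felis,(Peromyscus,Anas)))).
That clade contains 11 terminal taxa: Anas, Capsella, Felis, Helarctos, Melursus, Peromyscus, Prionailurus, Rattus, Salmonella, Tremarctos, Vulpes.

11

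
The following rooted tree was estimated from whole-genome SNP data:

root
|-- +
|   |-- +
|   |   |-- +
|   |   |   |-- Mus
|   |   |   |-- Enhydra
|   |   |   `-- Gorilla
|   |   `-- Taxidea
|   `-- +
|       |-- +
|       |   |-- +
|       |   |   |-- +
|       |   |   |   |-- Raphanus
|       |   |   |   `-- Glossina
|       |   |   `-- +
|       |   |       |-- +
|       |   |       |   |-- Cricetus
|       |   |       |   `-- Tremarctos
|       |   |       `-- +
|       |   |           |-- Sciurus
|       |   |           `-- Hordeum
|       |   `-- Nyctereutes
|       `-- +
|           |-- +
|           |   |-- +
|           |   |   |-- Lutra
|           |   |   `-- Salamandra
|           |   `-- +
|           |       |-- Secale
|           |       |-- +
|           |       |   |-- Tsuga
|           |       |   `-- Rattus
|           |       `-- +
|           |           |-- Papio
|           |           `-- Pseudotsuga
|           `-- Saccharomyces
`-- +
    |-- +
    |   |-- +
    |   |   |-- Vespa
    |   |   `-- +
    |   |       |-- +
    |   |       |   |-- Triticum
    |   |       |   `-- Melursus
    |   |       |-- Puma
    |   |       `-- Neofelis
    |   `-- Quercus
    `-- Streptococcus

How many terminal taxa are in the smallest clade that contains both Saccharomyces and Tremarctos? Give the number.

The MRCA of Saccharomyces and Tremarctos is the node subtending ((((Raphanus,Glossina),((Cricetus,Tremarctos),(Sciurus,Hordeum))),Nyctereutes),(((Lutra,Salamandra),(Secale,(Tsuga,Rattus),(Papio,Pseudotsuga))),Saccharomyces)).
That clade contains 15 terminal taxa: Cricetus, Glossina, Hordeum, Lutra, Nyctereutes, Papio, Pseudotsuga, Raphanus, Rattus, Saccharomyces, Salamandra, Sciurus, Secale, Tremarctos, Tsuga.

15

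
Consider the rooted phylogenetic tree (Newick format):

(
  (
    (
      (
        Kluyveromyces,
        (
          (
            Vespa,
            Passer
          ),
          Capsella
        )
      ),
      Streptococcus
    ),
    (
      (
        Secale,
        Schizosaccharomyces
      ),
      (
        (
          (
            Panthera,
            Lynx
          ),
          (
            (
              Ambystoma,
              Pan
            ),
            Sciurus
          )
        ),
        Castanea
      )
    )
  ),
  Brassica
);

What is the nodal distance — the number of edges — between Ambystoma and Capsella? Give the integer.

The MRCA of Ambystoma and Capsella is the node subtending (((Kluyveromyces,((Vespa,Passer),Capsella)),Streptococcus),((Secale,Schizosaccharomyces),(((Panthera,Lynx),((Ambystoma,Pan),Sciurus)),Castanea))).
From Ambystoma up to that node: 6 branches. From Capsella up to the same node: 4 branches. Total: 6 + 4 = 10.

10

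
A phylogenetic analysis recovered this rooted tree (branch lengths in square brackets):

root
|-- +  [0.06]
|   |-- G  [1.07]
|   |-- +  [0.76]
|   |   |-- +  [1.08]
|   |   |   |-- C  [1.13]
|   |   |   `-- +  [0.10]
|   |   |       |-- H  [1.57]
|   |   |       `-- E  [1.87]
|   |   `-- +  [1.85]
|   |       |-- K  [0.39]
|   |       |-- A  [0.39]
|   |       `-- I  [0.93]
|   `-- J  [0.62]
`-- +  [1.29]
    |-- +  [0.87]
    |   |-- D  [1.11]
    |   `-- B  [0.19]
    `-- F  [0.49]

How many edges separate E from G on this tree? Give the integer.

5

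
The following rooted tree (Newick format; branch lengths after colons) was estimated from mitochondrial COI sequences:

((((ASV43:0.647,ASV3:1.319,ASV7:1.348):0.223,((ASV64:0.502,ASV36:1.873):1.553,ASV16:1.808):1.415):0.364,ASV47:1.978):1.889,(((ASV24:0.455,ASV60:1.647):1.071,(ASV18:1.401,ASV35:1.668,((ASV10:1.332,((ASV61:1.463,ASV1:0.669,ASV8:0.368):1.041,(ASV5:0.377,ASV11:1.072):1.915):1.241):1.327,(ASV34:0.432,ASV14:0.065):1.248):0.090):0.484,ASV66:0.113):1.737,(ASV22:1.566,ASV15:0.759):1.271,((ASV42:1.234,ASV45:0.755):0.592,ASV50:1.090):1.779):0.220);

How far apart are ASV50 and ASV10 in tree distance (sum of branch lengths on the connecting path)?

The path runs ASV50 → … → MRCA → … → ASV10; the MRCA is the node subtending (((ASV24,ASV60),(ASV18,ASV35,((ASV10,((ASV61,ASV1,ASV8),(ASV5,ASV11))),(ASV34,ASV14))),ASV66),(ASV22,ASV15),((ASV42,ASV45),ASV50)).
Branch lengths along that path: 1.090 + 1.779 + 1.737 + 0.484 + 0.090 + 1.327 + 1.332 = 7.839.

7.839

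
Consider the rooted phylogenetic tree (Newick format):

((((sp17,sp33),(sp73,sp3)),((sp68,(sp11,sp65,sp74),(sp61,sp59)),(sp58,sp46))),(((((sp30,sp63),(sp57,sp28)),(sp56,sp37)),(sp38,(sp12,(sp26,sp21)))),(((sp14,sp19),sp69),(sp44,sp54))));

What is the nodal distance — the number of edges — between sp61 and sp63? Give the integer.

11

The MRCA of sp61 and sp63 is the root of the tree.
From sp61 up to that node: 5 branches. From sp63 up to the same node: 6 branches. Total: 5 + 6 = 11.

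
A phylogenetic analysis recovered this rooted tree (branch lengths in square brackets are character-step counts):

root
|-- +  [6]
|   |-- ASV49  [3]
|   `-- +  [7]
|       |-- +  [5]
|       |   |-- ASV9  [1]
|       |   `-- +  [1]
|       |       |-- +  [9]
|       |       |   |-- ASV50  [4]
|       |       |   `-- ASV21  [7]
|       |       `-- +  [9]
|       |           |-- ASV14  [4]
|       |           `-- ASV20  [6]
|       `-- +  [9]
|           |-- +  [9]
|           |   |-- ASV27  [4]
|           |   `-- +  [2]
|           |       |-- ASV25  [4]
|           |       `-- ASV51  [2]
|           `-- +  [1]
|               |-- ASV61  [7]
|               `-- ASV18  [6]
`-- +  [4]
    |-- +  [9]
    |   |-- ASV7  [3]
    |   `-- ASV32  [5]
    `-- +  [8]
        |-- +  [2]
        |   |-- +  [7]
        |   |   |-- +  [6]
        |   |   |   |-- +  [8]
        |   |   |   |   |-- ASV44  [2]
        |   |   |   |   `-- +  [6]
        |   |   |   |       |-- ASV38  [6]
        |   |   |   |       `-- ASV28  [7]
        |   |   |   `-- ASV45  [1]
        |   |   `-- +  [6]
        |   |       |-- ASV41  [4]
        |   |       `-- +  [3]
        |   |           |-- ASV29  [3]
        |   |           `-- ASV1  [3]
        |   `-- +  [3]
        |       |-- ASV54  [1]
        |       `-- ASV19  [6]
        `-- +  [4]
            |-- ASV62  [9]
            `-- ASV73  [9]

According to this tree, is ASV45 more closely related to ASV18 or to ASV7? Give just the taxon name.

ASV7

The MRCA of ASV45 and ASV7 subtends ((ASV7,ASV32),(((((ASV44,(ASV38,ASV28)),ASV45),(ASV41,(ASV29,ASV1))),(ASV54,ASV19)),(ASV62,ASV73))) (13 taxa).
The MRCA of ASV45 and ASV18 is the root, subtending the entire tree (24 taxa).
The first is nested inside the second, so ASV45 shares a more recent common ancestor with ASV7.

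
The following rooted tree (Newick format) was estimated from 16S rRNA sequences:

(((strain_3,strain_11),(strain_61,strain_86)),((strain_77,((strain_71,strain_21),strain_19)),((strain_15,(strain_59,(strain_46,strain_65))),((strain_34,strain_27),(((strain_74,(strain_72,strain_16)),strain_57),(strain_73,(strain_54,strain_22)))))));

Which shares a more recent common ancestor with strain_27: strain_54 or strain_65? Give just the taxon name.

strain_54

The MRCA of strain_27 and strain_54 subtends ((strain_34,strain_27),(((strain_74,(strain_72,strain_16)),strain_57),(strain_73,(strain_54,strain_22)))) (9 taxa).
The MRCA of strain_27 and strain_65 subtends ((strain_15,(strain_59,(strain_46,strain_65))),((strain_34,strain_27),(((strain_74,(strain_72,strain_16)),strain_57),(strain_73,(strain_54,strain_22))))) (13 taxa).
The first is nested inside the second, so strain_27 shares a more recent common ancestor with strain_54.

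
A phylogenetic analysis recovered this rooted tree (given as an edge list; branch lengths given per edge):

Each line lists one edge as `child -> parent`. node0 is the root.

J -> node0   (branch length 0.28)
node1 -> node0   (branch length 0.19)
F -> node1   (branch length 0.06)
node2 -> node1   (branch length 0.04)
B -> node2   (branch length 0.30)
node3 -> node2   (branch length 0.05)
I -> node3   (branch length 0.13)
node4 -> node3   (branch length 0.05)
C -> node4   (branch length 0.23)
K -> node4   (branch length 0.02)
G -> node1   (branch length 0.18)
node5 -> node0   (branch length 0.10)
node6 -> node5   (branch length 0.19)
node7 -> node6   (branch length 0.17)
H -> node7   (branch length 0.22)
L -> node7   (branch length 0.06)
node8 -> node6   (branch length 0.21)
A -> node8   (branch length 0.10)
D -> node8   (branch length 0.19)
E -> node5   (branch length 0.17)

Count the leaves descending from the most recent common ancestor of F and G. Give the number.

The MRCA of F and G is the node subtending (F,(B,(I,(C,K))),G).
That clade contains 6 terminal taxa: B, C, F, G, I, K.

6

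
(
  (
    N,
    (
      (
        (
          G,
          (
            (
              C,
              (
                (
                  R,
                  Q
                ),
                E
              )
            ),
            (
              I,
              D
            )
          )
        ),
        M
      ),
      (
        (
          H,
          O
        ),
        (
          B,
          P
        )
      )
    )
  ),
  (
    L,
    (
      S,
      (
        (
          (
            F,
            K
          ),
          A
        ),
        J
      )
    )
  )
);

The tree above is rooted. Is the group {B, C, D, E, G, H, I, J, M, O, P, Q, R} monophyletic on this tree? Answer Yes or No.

The MRCA of the listed taxa is the root, so the smallest clade containing them is the whole tree.
That clade also contains A, F, K, L, N, S, which are not in the proposed group, so the group is not monophyletic.

No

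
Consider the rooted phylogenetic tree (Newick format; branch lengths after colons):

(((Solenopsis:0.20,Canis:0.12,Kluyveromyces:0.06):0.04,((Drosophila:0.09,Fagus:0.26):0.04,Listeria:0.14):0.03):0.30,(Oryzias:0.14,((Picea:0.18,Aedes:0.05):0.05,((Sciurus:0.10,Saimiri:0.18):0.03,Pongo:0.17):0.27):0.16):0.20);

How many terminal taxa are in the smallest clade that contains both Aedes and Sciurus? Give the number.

The MRCA of Aedes and Sciurus is the node subtending ((Picea,Aedes),((Sciurus,Saimiri),Pongo)).
That clade contains 5 terminal taxa: Aedes, Picea, Pongo, Saimiri, Sciurus.

5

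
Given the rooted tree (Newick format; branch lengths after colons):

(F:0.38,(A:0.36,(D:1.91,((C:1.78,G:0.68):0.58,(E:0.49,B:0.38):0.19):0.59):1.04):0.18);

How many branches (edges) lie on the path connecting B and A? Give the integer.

5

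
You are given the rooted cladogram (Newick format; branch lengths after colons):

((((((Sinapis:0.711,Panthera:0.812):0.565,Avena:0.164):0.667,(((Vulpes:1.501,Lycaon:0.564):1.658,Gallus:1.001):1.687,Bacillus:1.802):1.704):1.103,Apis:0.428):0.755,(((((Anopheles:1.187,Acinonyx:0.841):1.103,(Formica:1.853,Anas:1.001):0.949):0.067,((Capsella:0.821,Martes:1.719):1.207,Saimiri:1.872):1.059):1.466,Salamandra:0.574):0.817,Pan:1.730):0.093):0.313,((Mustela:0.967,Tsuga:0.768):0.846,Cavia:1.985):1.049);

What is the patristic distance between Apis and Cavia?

4.530

The path runs Apis → … → MRCA → … → Cavia; the MRCA is the root of the tree.
Branch lengths along that path: 0.428 + 0.755 + 0.313 + 1.049 + 1.985 = 4.530.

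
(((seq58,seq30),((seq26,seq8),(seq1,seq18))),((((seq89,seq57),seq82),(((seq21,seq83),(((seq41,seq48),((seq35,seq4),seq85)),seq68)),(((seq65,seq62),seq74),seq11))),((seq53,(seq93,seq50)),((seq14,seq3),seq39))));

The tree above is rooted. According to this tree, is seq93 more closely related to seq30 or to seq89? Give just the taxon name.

The MRCA of seq93 and seq89 subtends ((((seq89,seq57),seq82),(((seq21,seq83),(((seq41,seq48),((seq35,seq4),seq85)),seq68)),(((seq65,seq62),seq74),seq11))),((seq53,(seq93,seq50)),((seq14,seq3),seq39))) (21 taxa).
The MRCA of seq93 and seq30 is the root, subtending the entire tree (27 taxa).
The first is nested inside the second, so seq93 shares a more recent common ancestor with seq89.

seq89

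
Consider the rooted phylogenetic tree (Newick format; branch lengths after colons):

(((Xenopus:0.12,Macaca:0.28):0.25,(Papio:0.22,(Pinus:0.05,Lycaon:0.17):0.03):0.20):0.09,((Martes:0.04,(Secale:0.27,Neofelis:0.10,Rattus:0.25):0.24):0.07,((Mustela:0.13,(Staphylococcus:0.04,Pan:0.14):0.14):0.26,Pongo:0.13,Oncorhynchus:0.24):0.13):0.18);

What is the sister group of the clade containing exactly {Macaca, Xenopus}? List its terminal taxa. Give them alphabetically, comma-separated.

Lycaon, Papio, Pinus

The clade containing exactly {Macaca, Xenopus} attaches to the tree at the node subtending ((Xenopus,Macaca),(Papio,(Pinus,Lycaon))).
The other lineage descending from that same node — the sister group — is (Papio,(Pinus,Lycaon)); its 3 tips in alphabetical order are the answer.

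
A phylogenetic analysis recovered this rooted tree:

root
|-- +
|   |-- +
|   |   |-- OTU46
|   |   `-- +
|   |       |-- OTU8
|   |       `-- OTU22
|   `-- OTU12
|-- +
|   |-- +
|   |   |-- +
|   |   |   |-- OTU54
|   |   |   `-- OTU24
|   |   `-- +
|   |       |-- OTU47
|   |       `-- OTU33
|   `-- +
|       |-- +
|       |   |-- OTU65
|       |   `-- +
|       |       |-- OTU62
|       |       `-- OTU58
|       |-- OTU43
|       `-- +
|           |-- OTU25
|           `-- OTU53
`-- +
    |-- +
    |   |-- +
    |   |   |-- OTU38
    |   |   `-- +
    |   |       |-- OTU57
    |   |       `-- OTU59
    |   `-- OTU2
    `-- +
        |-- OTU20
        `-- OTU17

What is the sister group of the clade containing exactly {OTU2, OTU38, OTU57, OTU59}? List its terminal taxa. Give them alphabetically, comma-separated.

The clade containing exactly {OTU2, OTU38, OTU57, OTU59} attaches to the tree at the node subtending (((OTU38,(OTU57,OTU59)),OTU2),(OTU20,OTU17)).
The other lineage descending from that same node — the sister group — is (OTU20,OTU17); its 2 tips in alphabetical order are the answer.

OTU17, OTU20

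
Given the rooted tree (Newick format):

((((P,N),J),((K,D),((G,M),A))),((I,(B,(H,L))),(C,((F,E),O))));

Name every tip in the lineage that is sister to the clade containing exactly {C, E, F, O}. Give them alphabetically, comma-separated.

The clade containing exactly {C, E, F, O} attaches to the tree at the node subtending ((I,(B,(H,L))),(C,((F,E),O))).
The other lineage descending from that same node — the sister group — is (I,(B,(H,L))); its 4 tips in alphabetical order are the answer.

B, H, I, L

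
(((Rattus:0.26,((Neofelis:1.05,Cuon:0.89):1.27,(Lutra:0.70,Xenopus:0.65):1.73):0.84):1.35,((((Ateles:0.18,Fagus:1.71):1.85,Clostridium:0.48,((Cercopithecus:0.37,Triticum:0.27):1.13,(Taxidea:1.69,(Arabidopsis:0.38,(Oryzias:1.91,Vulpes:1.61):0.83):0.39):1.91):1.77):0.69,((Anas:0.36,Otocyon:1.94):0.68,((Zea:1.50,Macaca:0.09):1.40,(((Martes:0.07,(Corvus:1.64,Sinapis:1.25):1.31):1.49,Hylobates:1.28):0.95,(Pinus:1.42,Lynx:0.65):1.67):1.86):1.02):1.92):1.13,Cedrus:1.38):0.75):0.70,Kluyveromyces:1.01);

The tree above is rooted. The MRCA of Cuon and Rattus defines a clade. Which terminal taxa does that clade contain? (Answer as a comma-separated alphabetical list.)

Cuon, Lutra, Neofelis, Rattus, Xenopus

Tracing Cuon: it sits inside (Neofelis,Cuon).
Tracing Rattus: it sits inside (Rattus,((Neofelis,Cuon),(Lutra,Xenopus))).
The smallest clade enclosing both is (Rattus,((Neofelis,Cuon),(Lutra,Xenopus))); the answer is its 5 terminal taxa in alphabetical order.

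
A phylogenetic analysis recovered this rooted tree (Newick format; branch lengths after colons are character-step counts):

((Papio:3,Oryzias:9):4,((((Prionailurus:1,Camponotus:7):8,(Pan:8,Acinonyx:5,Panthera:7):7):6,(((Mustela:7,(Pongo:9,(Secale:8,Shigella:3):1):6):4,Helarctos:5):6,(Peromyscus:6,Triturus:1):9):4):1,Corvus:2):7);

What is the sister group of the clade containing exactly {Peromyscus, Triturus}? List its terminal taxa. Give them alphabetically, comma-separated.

The clade containing exactly {Peromyscus, Triturus} attaches to the tree at the node subtending (((Mustela,(Pongo,(Secale,Shigella))),Helarctos),(Peromyscus,Triturus)).
The other lineage descending from that same node — the sister group — is ((Mustela,(Pongo,(Secale,Shigella))),Helarctos); its 5 tips in alphabetical order are the answer.

Helarctos, Mustela, Pongo, Secale, Shigella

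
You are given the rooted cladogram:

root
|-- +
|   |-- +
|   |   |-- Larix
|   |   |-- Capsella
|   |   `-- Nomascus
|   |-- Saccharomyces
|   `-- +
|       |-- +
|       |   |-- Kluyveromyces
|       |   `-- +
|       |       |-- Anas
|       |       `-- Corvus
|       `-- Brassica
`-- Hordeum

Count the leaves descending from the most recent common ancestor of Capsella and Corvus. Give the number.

The MRCA of Capsella and Corvus is the node subtending ((Larix,Capsella,Nomascus),Saccharomyces,((Kluyveromyces,(Anas,Corvus)),Brassica)).
That clade contains 8 terminal taxa: Anas, Brassica, Capsella, Corvus, Kluyveromyces, Larix, Nomascus, Saccharomyces.

8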